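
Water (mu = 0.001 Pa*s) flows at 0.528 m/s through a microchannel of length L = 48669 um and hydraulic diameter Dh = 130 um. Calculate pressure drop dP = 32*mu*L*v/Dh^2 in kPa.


Step 1: Convert to SI: L = 48669e-6 m, Dh = 130e-6 m
Step 2: dP = 32 * 0.001 * 48669e-6 * 0.528 / (130e-6)^2
Step 3: dP = 48657.48 Pa
Step 4: Convert to kPa: dP = 48.66 kPa


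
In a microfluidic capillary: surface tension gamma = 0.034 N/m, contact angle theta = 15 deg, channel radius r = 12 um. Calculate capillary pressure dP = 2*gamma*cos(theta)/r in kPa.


Step 1: cos(15 deg) = 0.9659
Step 2: Convert r to m: r = 12e-6 m
Step 3: dP = 2 * 0.034 * 0.9659 / 12e-6 = 5473.4 Pa
Step 4: Convert Pa to kPa (divide by 1000).
dP = 5.47 kPa


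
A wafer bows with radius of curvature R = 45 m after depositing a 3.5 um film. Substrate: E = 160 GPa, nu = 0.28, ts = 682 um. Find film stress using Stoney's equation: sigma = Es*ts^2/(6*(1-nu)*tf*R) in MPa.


Step 1: Compute numerator: Es * ts^2 = 160 * 682^2 = 74419840 (GPa*um^2)
Step 2: Compute denominator (R in um): 6*(1-nu)*tf*R = 6*0.72*3.5*45e6 = 680400000.0 (um^2)
Step 3: sigma (GPa) = 74419840 / 680400000.0 = 1.09377e-01 GPa
Step 4: Convert to MPa (x1000): sigma = 109.4 MPa


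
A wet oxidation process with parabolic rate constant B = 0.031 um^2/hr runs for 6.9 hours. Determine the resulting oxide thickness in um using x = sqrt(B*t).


Step 1: Compute B*t = 0.031 * 6.9 = 0.2139
Step 2: x = sqrt(0.2139)
x = 0.462 um


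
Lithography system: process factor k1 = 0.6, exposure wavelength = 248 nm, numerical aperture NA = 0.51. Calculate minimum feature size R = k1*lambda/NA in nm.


Step 1: Identify values: k1 = 0.6, lambda = 248 nm, NA = 0.51
Step 2: R = k1 * lambda / NA
R = 0.6 * 248 / 0.51
R = 291.8 nm


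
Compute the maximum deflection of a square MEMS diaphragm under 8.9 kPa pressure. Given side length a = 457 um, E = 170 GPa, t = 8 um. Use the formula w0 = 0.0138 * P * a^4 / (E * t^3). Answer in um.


Step 1: Convert pressure to compatible units (E is in GPa, so P in GPa).
P = 8.9 kPa = 8.9e-6 GPa
Step 2: Compute numerator: 0.0138 * P * a^4.
a^4 = 457^4 = 43617904801
numerator = 0.0138 * 8.9e-6 * 43617904801 = 5.3572e+03
Step 3: Compute denominator: E * t^3 = 170 * 8^3 = 87040
Step 4: w0 = numerator / denominator = 5.3572e+03 / 87040 = 0.0615 um


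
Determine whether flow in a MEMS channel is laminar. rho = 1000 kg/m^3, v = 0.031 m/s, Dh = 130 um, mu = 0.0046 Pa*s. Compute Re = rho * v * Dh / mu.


Step 1: Convert Dh to meters: Dh = 130e-6 m
Step 2: Re = rho * v * Dh / mu
Re = 1000 * 0.031 * 130e-6 / 0.0046
Re = 0.876
Since Re = 0.876 is below ~2300, the flow is laminar.


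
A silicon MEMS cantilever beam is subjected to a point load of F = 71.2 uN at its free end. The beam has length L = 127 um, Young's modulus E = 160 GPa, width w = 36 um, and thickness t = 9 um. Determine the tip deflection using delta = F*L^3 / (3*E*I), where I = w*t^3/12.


Step 1: Calculate the second moment of area.
I = w * t^3 / 12 = 36 * 9^3 / 12 = 2187.0 um^4
Step 2: Convert E to consistent units (1 GPa = 1000 uN/um^2).
E = 160 GPa = 160000 uN/um^2
Step 3: Calculate tip deflection.
delta = F * L^3 / (3 * E * I)
delta = 71.2 * 127^3 / (3 * 160000 * 2187.0)
delta = 0.1389 um


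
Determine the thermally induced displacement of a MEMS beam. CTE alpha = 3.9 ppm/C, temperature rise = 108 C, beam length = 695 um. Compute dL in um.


Step 1: Convert CTE: alpha = 3.9 ppm/C = 3.9e-6 /C
Step 2: dL = 3.9e-6 * 108 * 695
dL = 0.2927 um


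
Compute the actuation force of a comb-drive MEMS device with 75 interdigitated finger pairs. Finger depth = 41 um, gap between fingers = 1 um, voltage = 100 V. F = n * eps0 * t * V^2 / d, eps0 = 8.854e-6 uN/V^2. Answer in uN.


Step 1: Parameters: n=75, eps0=8.854e-6 uN/V^2, t=41 um, V=100 V, d=1 um
Step 2: V^2 = 10000
Step 3: F = 75 * 8.854e-6 * 41 * 10000 / 1
F = 272.261 uN


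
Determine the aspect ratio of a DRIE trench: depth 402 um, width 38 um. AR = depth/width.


Step 1: AR = depth / width
Step 2: AR = 402 / 38
AR = 10.6


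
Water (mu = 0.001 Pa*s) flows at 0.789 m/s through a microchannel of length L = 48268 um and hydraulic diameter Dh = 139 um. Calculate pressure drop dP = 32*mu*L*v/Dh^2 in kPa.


Step 1: Convert to SI: L = 48268e-6 m, Dh = 139e-6 m
Step 2: dP = 32 * 0.001 * 48268e-6 * 0.789 / (139e-6)^2
Step 3: dP = 63074.92 Pa
Step 4: Convert to kPa: dP = 63.07 kPa


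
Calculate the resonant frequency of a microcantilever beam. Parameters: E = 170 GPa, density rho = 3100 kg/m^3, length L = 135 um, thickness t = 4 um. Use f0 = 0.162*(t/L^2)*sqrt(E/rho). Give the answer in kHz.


Step 1: Convert units to SI.
t_SI = 4e-6 m, L_SI = 135e-6 m
Step 2: Calculate sqrt(E/rho).
sqrt(170e9 / 3100) = 7405.32 m/s
Step 3: Compute f0.
f0 = 0.162 * 4e-6 / (135e-6)^2 * 7405.32 = 263300.3 Hz = 263.3 kHz


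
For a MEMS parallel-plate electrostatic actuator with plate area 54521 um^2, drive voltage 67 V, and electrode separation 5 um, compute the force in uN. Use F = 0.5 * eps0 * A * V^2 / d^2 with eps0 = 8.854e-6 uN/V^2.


Step 1: Identify parameters.
eps0 = 8.854e-6 uN/V^2, A = 54521 um^2, V = 67 V, d = 5 um
Step 2: Compute V^2 = 67^2 = 4489
Step 3: Compute d^2 = 5^2 = 25
Step 4: F = 0.5 * 8.854e-6 * 54521 * 4489 / 25
F = 43.339 uN


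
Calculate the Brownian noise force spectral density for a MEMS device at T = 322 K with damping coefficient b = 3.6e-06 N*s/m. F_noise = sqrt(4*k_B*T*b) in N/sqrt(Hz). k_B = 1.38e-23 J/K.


Step 1: Compute 4 * k_B * T * b
= 4 * 1.38e-23 * 322 * 3.6e-06
= 6.3988e-26 N^2/Hz
Step 2: F_noise = sqrt(6.3988e-26)
F_noise = 2.53e-13 N/sqrt(Hz)


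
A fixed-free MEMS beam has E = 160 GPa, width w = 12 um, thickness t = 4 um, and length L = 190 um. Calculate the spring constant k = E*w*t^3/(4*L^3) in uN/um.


Step 1: Convert E to consistent units (1 GPa = 1000 uN/um^2).
E = 160 GPa = 160000 uN/um^2
Step 2: Compute t^3 = 4^3 = 64
Step 3: Compute L^3 = 190^3 = 6859000
Step 4: k = 160000 * 12 * 64 / (4 * 6859000)
k = 4.4788 uN/um


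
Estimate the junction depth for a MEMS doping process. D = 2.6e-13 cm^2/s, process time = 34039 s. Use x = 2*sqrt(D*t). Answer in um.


Step 1: Compute D*t = 2.6e-13 * 34039 = 8.85014e-09 cm^2
Step 2: sqrt(D*t) = 9.40752e-05 cm
Step 3: x = 2 * 9.40752e-05 cm = 1.881504e-04 cm
Step 4: Convert to um (1 cm = 1e4 um): x = 1.882 um


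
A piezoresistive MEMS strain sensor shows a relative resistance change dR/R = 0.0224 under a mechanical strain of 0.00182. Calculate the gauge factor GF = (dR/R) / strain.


Step 1: Identify values.
dR/R = 0.0224, strain = 0.00182
Step 2: GF = (dR/R) / strain = 0.0224 / 0.00182
GF = 12.3


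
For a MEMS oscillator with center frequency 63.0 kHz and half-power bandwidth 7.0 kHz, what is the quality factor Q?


Step 1: Q = f0 / bandwidth
Step 2: Q = 63.0 / 7.0
Q = 9.0


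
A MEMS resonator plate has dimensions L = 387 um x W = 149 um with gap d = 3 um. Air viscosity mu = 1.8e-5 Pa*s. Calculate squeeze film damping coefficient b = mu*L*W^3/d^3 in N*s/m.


Step 1: Convert to SI.
L = 387e-6 m, W = 149e-6 m, d = 3e-6 m
Step 2: W^3 = (149e-6)^3 = 3.31e-12 m^3
Step 3: d^3 = (3e-6)^3 = 2.70e-17 m^3
Step 4: b = 1.8e-5 * 387e-6 * 3.31e-12 / 2.70e-17
b = 8.53e-04 N*s/m


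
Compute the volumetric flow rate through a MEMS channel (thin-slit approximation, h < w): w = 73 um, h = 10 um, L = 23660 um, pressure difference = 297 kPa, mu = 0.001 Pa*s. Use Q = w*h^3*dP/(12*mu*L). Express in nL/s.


Step 1: Convert all dimensions to SI (meters).
w = 73e-6 m, h = 10e-6 m, L = 23660e-6 m, dP = 297e3 Pa
Step 2: Q = w * h^3 * dP / (12 * mu * L)
Q = 73e-6 * (10e-6)^3 * 297e3 / (12 * 0.001 * 23660e-6) = 7.636306e-11 m^3/s
Step 3: Convert Q from m^3/s to nL/s (1 m^3 = 1e12 nL, so multiply by 1e12).
Q = 76.363 nL/s


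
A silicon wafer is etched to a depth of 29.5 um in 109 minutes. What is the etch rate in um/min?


Step 1: Etch rate = depth / time
Step 2: rate = 29.5 / 109
rate = 0.271 um/min


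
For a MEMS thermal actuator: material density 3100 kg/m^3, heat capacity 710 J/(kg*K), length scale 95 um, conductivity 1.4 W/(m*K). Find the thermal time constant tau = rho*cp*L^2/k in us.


Step 1: Convert L to m: L = 95e-6 m
Step 2: L^2 = (95e-6)^2 = 9.025e-09 m^2
Step 3: tau = 3100 * 710 * 9.025e-09 / 1.4 = 1.418858929e-02 s
Step 4: Convert to microseconds (multiply by 1e6).
tau = 14188.589 us


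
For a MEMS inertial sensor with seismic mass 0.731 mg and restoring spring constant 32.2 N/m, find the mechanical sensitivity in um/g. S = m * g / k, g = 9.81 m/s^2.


Step 1: Convert mass: m = 0.731 mg = 7.31e-07 kg
Step 2: S = m * g / k = 7.31e-07 * 9.81 / 32.2
Step 3: S = 2.23e-07 m/g
Step 4: Convert to um/g: S = 0.223 um/g


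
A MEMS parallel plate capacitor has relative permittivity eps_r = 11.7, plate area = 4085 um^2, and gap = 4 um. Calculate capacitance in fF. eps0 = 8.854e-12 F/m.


Step 1: Convert area to m^2: A = 4085e-12 m^2
Step 2: Convert gap to m: d = 4e-6 m
Step 3: C = eps0 * eps_r * A / d
C = 8.854e-12 * 11.7 * 4085e-12 / 4e-6
Step 4: Convert to fF (multiply by 1e15).
C = 105.79 fF


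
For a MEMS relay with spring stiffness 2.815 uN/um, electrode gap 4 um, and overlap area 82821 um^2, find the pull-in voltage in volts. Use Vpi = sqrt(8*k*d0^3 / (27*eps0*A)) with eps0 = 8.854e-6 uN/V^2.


Step 1: Compute numerator: 8 * k * d0^3 = 8 * 2.815 * 4^3 = 1441.28
Step 2: Compute denominator: 27 * eps0 * A = 27 * 8.854e-6 * 82821 = 19.799023
Step 3: Vpi = sqrt(1441.28 / 19.799023)
Vpi = 8.53 V


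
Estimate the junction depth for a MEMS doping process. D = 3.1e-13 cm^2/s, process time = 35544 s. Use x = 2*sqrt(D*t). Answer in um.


Step 1: Compute D*t = 3.1e-13 * 35544 = 1.101864e-08 cm^2
Step 2: sqrt(D*t) = 1.0497e-04 cm
Step 3: x = 2 * 1.0497e-04 cm = 2.0994e-04 cm
Step 4: Convert to um (1 cm = 1e4 um): x = 2.099 um


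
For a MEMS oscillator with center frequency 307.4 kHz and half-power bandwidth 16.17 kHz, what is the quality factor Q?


Step 1: Q = f0 / bandwidth
Step 2: Q = 307.4 / 16.17
Q = 19.0


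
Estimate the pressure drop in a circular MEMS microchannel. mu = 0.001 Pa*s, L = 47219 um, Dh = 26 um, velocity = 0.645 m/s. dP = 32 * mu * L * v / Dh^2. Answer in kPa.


Step 1: Convert to SI: L = 47219e-6 m, Dh = 26e-6 m
Step 2: dP = 32 * 0.001 * 47219e-6 * 0.645 / (26e-6)^2
Step 3: dP = 1441716.21 Pa
Step 4: Convert to kPa: dP = 1441.72 kPa


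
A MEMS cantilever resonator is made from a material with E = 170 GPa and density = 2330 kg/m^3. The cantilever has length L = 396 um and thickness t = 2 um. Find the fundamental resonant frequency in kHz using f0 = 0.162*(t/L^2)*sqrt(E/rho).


Step 1: Convert units to SI.
t_SI = 2e-6 m, L_SI = 396e-6 m
Step 2: Calculate sqrt(E/rho).
sqrt(170e9 / 2330) = 8541.74 m/s
Step 3: Compute f0.
f0 = 0.162 * 2e-6 / (396e-6)^2 * 8541.74 = 17648.2 Hz = 17.65 kHz


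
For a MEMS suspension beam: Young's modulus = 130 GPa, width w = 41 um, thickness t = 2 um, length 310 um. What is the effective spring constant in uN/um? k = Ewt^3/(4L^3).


Step 1: Convert E to consistent units (1 GPa = 1000 uN/um^2).
E = 130 GPa = 130000 uN/um^2
Step 2: Compute t^3 = 2^3 = 8
Step 3: Compute L^3 = 310^3 = 29791000
Step 4: k = 130000 * 41 * 8 / (4 * 29791000)
k = 0.3578 uN/um


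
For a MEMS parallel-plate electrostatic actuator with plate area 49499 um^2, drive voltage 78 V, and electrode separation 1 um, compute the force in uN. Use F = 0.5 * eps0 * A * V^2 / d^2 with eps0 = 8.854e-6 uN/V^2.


Step 1: Identify parameters.
eps0 = 8.854e-6 uN/V^2, A = 49499 um^2, V = 78 V, d = 1 um
Step 2: Compute V^2 = 78^2 = 6084
Step 3: Compute d^2 = 1^2 = 1
Step 4: F = 0.5 * 8.854e-6 * 49499 * 6084 / 1
F = 1333.2 uN


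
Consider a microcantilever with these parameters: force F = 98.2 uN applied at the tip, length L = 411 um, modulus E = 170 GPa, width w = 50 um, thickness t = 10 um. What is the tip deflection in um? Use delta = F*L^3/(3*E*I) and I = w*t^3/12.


Step 1: Calculate the second moment of area.
I = w * t^3 / 12 = 50 * 10^3 / 12 = 4166.6667 um^4
Step 2: Convert E to consistent units (1 GPa = 1000 uN/um^2).
E = 170 GPa = 170000 uN/um^2
Step 3: Calculate tip deflection.
delta = F * L^3 / (3 * E * I)
delta = 98.2 * 411^3 / (3 * 170000 * 4166.6667)
delta = 3.2083 um


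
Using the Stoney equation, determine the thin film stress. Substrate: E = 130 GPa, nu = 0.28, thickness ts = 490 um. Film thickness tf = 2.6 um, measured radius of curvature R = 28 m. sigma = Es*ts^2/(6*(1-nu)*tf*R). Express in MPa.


Step 1: Compute numerator: Es * ts^2 = 130 * 490^2 = 31213000 (GPa*um^2)
Step 2: Compute denominator (R in um): 6*(1-nu)*tf*R = 6*0.72*2.6*28e6 = 314496000.0 (um^2)
Step 3: sigma (GPa) = 31213000 / 314496000.0 = 9.9248e-02 GPa
Step 4: Convert to MPa (x1000): sigma = 99.2 MPa


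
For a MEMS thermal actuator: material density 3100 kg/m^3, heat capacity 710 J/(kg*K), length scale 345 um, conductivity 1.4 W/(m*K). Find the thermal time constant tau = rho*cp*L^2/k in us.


Step 1: Convert L to m: L = 345e-6 m
Step 2: L^2 = (345e-6)^2 = 1.19025e-07 m^2
Step 3: tau = 3100 * 710 * 1.19025e-07 / 1.4 = 1.8712430357e-01 s
Step 4: Convert to microseconds (multiply by 1e6).
tau = 187124.304 us


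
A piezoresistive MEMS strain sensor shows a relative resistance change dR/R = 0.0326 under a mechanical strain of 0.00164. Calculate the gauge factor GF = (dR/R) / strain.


Step 1: Identify values.
dR/R = 0.0326, strain = 0.00164
Step 2: GF = (dR/R) / strain = 0.0326 / 0.00164
GF = 19.9


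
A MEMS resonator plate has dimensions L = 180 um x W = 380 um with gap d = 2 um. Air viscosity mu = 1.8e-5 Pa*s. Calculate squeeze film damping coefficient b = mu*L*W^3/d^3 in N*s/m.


Step 1: Convert to SI.
L = 180e-6 m, W = 380e-6 m, d = 2e-6 m
Step 2: W^3 = (380e-6)^3 = 5.49e-11 m^3
Step 3: d^3 = (2e-6)^3 = 8.00e-18 m^3
Step 4: b = 1.8e-5 * 180e-6 * 5.49e-11 / 8.00e-18
b = 2.22e-02 N*s/m


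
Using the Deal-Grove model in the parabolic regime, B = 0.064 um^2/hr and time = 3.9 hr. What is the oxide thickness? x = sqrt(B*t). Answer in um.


Step 1: Compute B*t = 0.064 * 3.9 = 0.2496
Step 2: x = sqrt(0.2496)
x = 0.5 um


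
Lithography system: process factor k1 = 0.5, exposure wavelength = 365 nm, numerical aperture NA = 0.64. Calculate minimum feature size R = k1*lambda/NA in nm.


Step 1: Identify values: k1 = 0.5, lambda = 365 nm, NA = 0.64
Step 2: R = k1 * lambda / NA
R = 0.5 * 365 / 0.64
R = 285.2 nm


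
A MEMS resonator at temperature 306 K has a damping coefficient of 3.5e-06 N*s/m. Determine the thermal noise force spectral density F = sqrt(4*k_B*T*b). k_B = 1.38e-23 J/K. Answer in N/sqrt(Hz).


Step 1: Compute 4 * k_B * T * b
= 4 * 1.38e-23 * 306 * 3.5e-06
= 5.9119e-26 N^2/Hz
Step 2: F_noise = sqrt(5.9119e-26)
F_noise = 2.43e-13 N/sqrt(Hz)


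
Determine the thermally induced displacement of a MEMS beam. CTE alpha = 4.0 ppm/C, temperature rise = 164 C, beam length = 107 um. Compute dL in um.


Step 1: Convert CTE: alpha = 4.0 ppm/C = 4.0e-6 /C
Step 2: dL = 4.0e-6 * 164 * 107
dL = 0.0702 um


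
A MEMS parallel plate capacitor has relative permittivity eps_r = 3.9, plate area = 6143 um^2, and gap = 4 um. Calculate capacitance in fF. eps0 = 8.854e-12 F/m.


Step 1: Convert area to m^2: A = 6143e-12 m^2
Step 2: Convert gap to m: d = 4e-6 m
Step 3: C = eps0 * eps_r * A / d
C = 8.854e-12 * 3.9 * 6143e-12 / 4e-6
Step 4: Convert to fF (multiply by 1e15).
C = 53.03 fF


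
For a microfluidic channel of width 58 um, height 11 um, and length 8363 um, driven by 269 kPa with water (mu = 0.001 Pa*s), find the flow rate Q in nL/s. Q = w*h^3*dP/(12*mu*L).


Step 1: Convert all dimensions to SI (meters).
w = 58e-6 m, h = 11e-6 m, L = 8363e-6 m, dP = 269e3 Pa
Step 2: Q = w * h^3 * dP / (12 * mu * L)
Q = 58e-6 * (11e-6)^3 * 269e3 / (12 * 0.001 * 8363e-6) = 2.0692596e-10 m^3/s
Step 3: Convert Q from m^3/s to nL/s (1 m^3 = 1e12 nL, so multiply by 1e12).
Q = 206.926 nL/s


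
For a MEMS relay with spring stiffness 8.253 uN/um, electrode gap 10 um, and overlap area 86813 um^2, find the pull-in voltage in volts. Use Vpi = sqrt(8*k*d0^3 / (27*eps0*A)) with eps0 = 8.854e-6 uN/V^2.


Step 1: Compute numerator: 8 * k * d0^3 = 8 * 8.253 * 10^3 = 66024.0
Step 2: Compute denominator: 27 * eps0 * A = 27 * 8.854e-6 * 86813 = 20.753342
Step 3: Vpi = sqrt(66024.0 / 20.753342)
Vpi = 56.4 V


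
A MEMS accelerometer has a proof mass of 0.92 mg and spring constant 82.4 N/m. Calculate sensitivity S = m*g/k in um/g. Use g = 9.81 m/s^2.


Step 1: Convert mass: m = 0.92 mg = 9.20e-07 kg
Step 2: S = m * g / k = 9.20e-07 * 9.81 / 82.4
Step 3: S = 1.10e-07 m/g
Step 4: Convert to um/g: S = 0.11 um/g


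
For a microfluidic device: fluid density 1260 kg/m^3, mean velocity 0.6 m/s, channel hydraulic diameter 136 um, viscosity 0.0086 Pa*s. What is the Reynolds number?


Step 1: Convert Dh to meters: Dh = 136e-6 m
Step 2: Re = rho * v * Dh / mu
Re = 1260 * 0.6 * 136e-6 / 0.0086
Re = 11.955


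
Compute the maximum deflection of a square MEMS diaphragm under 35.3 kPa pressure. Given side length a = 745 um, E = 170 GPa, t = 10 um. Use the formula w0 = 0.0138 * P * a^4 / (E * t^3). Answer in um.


Step 1: Convert pressure to compatible units (E is in GPa, so P in GPa).
P = 35.3 kPa = 35.3e-6 GPa
Step 2: Compute numerator: 0.0138 * P * a^4.
a^4 = 745^4 = 308052750625
numerator = 0.0138 * 35.3e-6 * 308052750625 = 1.50065e+05
Step 3: Compute denominator: E * t^3 = 170 * 10^3 = 170000
Step 4: w0 = numerator / denominator = 1.50065e+05 / 170000 = 0.8827 um


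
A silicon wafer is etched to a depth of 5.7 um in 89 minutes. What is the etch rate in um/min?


Step 1: Etch rate = depth / time
Step 2: rate = 5.7 / 89
rate = 0.064 um/min


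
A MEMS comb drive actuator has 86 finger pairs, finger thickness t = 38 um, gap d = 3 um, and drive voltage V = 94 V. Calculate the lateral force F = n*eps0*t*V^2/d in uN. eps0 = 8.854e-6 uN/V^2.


Step 1: Parameters: n=86, eps0=8.854e-6 uN/V^2, t=38 um, V=94 V, d=3 um
Step 2: V^2 = 8836
Step 3: F = 86 * 8.854e-6 * 38 * 8836 / 3
F = 85.223 uN


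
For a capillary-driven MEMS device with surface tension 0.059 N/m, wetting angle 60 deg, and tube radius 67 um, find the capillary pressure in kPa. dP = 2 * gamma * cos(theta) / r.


Step 1: cos(60 deg) = 0.5
Step 2: Convert r to m: r = 67e-6 m
Step 3: dP = 2 * 0.059 * 0.5 / 67e-6 = 880.6 Pa
Step 4: Convert Pa to kPa (divide by 1000).
dP = 0.88 kPa


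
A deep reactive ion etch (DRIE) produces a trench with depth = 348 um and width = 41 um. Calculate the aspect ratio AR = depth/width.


Step 1: AR = depth / width
Step 2: AR = 348 / 41
AR = 8.5


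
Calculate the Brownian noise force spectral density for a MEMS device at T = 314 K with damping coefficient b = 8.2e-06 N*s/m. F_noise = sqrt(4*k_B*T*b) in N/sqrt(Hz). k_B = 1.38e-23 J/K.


Step 1: Compute 4 * k_B * T * b
= 4 * 1.38e-23 * 314 * 8.2e-06
= 1.4213e-25 N^2/Hz
Step 2: F_noise = sqrt(1.4213e-25)
F_noise = 3.77e-13 N/sqrt(Hz)


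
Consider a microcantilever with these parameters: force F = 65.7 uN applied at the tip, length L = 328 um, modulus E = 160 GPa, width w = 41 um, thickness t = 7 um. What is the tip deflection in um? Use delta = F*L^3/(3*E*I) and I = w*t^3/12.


Step 1: Calculate the second moment of area.
I = w * t^3 / 12 = 41 * 7^3 / 12 = 1171.9167 um^4
Step 2: Convert E to consistent units (1 GPa = 1000 uN/um^2).
E = 160 GPa = 160000 uN/um^2
Step 3: Calculate tip deflection.
delta = F * L^3 / (3 * E * I)
delta = 65.7 * 328^3 / (3 * 160000 * 1171.9167)
delta = 4.1214 um


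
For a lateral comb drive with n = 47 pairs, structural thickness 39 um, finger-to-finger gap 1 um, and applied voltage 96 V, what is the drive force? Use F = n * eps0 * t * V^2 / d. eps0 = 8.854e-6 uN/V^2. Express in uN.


Step 1: Parameters: n=47, eps0=8.854e-6 uN/V^2, t=39 um, V=96 V, d=1 um
Step 2: V^2 = 9216
Step 3: F = 47 * 8.854e-6 * 39 * 9216 / 1
F = 149.57 uN


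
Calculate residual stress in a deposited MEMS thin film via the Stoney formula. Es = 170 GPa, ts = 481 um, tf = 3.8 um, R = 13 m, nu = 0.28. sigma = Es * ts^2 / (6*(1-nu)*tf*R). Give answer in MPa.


Step 1: Compute numerator: Es * ts^2 = 170 * 481^2 = 39331370 (GPa*um^2)
Step 2: Compute denominator (R in um): 6*(1-nu)*tf*R = 6*0.72*3.8*13e6 = 213408000.0 (um^2)
Step 3: sigma (GPa) = 39331370 / 213408000.0 = 1.84301e-01 GPa
Step 4: Convert to MPa (x1000): sigma = 184.3 MPa


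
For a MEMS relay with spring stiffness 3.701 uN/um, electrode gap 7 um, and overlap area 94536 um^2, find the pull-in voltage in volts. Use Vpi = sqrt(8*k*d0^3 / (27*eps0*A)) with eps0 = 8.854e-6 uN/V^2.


Step 1: Compute numerator: 8 * k * d0^3 = 8 * 3.701 * 7^3 = 10155.544
Step 2: Compute denominator: 27 * eps0 * A = 27 * 8.854e-6 * 94536 = 22.599587
Step 3: Vpi = sqrt(10155.544 / 22.599587)
Vpi = 21.2 V


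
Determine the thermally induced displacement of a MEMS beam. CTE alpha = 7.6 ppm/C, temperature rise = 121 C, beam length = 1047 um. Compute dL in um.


Step 1: Convert CTE: alpha = 7.6 ppm/C = 7.6e-6 /C
Step 2: dL = 7.6e-6 * 121 * 1047
dL = 0.9628 um


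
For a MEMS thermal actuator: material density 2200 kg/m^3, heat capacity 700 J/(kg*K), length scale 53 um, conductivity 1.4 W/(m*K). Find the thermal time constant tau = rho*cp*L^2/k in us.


Step 1: Convert L to m: L = 53e-6 m
Step 2: L^2 = (53e-6)^2 = 2.809e-09 m^2
Step 3: tau = 2200 * 700 * 2.809e-09 / 1.4 = 3.0899e-03 s
Step 4: Convert to microseconds (multiply by 1e6).
tau = 3089.9 us


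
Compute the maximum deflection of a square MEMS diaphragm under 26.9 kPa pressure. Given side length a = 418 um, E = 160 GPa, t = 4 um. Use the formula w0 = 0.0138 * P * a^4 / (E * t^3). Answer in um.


Step 1: Convert pressure to compatible units (E is in GPa, so P in GPa).
P = 26.9 kPa = 26.9e-6 GPa
Step 2: Compute numerator: 0.0138 * P * a^4.
a^4 = 418^4 = 30528476176
numerator = 0.0138 * 26.9e-6 * 30528476176 = 1.133278e+04
Step 3: Compute denominator: E * t^3 = 160 * 4^3 = 10240
Step 4: w0 = numerator / denominator = 1.133278e+04 / 10240 = 1.1067 um


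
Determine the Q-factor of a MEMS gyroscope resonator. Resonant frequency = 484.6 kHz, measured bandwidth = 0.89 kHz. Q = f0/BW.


Step 1: Q = f0 / bandwidth
Step 2: Q = 484.6 / 0.89
Q = 544.5


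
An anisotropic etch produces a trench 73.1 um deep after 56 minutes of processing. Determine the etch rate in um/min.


Step 1: Etch rate = depth / time
Step 2: rate = 73.1 / 56
rate = 1.305 um/min


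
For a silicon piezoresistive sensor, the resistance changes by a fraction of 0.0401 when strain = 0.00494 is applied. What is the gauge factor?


Step 1: Identify values.
dR/R = 0.0401, strain = 0.00494
Step 2: GF = (dR/R) / strain = 0.0401 / 0.00494
GF = 8.1


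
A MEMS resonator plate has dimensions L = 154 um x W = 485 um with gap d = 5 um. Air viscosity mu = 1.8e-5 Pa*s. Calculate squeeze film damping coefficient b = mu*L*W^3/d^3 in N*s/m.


Step 1: Convert to SI.
L = 154e-6 m, W = 485e-6 m, d = 5e-6 m
Step 2: W^3 = (485e-6)^3 = 1.14e-10 m^3
Step 3: d^3 = (5e-6)^3 = 1.25e-16 m^3
Step 4: b = 1.8e-5 * 154e-6 * 1.14e-10 / 1.25e-16
b = 2.53e-03 N*s/m


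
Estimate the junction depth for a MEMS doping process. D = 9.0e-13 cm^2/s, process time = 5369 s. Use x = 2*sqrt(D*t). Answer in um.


Step 1: Compute D*t = 9.0e-13 * 5369 = 4.8321e-09 cm^2
Step 2: sqrt(D*t) = 6.9513e-05 cm
Step 3: x = 2 * 6.9513e-05 cm = 1.39026e-04 cm
Step 4: Convert to um (1 cm = 1e4 um): x = 1.39 um


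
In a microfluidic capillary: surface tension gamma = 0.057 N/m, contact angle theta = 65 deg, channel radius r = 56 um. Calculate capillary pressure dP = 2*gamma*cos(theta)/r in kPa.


Step 1: cos(65 deg) = 0.4226
Step 2: Convert r to m: r = 56e-6 m
Step 3: dP = 2 * 0.057 * 0.4226 / 56e-6 = 860.3 Pa
Step 4: Convert Pa to kPa (divide by 1000).
dP = 0.86 kPa


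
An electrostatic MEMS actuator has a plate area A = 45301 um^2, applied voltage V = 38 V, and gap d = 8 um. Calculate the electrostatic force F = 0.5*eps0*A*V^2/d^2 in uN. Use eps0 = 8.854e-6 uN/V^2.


Step 1: Identify parameters.
eps0 = 8.854e-6 uN/V^2, A = 45301 um^2, V = 38 V, d = 8 um
Step 2: Compute V^2 = 38^2 = 1444
Step 3: Compute d^2 = 8^2 = 64
Step 4: F = 0.5 * 8.854e-6 * 45301 * 1444 / 64
F = 4.525 uN


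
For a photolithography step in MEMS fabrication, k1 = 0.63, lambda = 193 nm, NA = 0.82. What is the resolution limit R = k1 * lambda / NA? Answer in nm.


Step 1: Identify values: k1 = 0.63, lambda = 193 nm, NA = 0.82
Step 2: R = k1 * lambda / NA
R = 0.63 * 193 / 0.82
R = 148.3 nm


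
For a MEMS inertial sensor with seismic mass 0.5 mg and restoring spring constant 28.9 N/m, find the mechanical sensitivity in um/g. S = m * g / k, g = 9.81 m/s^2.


Step 1: Convert mass: m = 0.5 mg = 5.00e-07 kg
Step 2: S = m * g / k = 5.00e-07 * 9.81 / 28.9
Step 3: S = 1.70e-07 m/g
Step 4: Convert to um/g: S = 0.17 um/g


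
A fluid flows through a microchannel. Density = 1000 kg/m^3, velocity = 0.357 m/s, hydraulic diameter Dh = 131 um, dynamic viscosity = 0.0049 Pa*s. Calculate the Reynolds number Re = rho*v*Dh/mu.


Step 1: Convert Dh to meters: Dh = 131e-6 m
Step 2: Re = rho * v * Dh / mu
Re = 1000 * 0.357 * 131e-6 / 0.0049
Re = 9.544


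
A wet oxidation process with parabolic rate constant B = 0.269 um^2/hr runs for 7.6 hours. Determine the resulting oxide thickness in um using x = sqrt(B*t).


Step 1: Compute B*t = 0.269 * 7.6 = 2.0444
Step 2: x = sqrt(2.0444)
x = 1.43 um


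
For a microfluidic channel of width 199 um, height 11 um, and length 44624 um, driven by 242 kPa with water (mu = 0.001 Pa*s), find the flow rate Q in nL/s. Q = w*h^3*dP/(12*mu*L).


Step 1: Convert all dimensions to SI (meters).
w = 199e-6 m, h = 11e-6 m, L = 44624e-6 m, dP = 242e3 Pa
Step 2: Q = w * h^3 * dP / (12 * mu * L)
Q = 199e-6 * (11e-6)^3 * 242e3 / (12 * 0.001 * 44624e-6) = 1.1970072e-10 m^3/s
Step 3: Convert Q from m^3/s to nL/s (1 m^3 = 1e12 nL, so multiply by 1e12).
Q = 119.701 nL/s


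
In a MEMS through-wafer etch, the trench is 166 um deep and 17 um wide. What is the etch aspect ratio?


Step 1: AR = depth / width
Step 2: AR = 166 / 17
AR = 9.8


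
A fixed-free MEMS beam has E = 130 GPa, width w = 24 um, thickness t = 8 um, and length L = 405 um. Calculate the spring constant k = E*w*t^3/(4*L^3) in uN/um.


Step 1: Convert E to consistent units (1 GPa = 1000 uN/um^2).
E = 130 GPa = 130000 uN/um^2
Step 2: Compute t^3 = 8^3 = 512
Step 3: Compute L^3 = 405^3 = 66430125
Step 4: k = 130000 * 24 * 512 / (4 * 66430125)
k = 6.0117 uN/um


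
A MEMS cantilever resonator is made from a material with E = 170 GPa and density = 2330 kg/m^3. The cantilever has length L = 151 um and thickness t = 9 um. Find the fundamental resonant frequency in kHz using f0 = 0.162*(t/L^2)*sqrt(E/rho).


Step 1: Convert units to SI.
t_SI = 9e-6 m, L_SI = 151e-6 m
Step 2: Calculate sqrt(E/rho).
sqrt(170e9 / 2330) = 8541.74 m/s
Step 3: Compute f0.
f0 = 0.162 * 9e-6 / (151e-6)^2 * 8541.74 = 546197.8 Hz = 546.2 kHz


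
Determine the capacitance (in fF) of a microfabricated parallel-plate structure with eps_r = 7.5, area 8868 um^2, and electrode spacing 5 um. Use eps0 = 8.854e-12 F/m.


Step 1: Convert area to m^2: A = 8868e-12 m^2
Step 2: Convert gap to m: d = 5e-6 m
Step 3: C = eps0 * eps_r * A / d
C = 8.854e-12 * 7.5 * 8868e-12 / 5e-6
Step 4: Convert to fF (multiply by 1e15).
C = 117.78 fF


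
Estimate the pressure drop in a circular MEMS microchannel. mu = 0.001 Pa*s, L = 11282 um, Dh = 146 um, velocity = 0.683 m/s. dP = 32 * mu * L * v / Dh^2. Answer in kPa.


Step 1: Convert to SI: L = 11282e-6 m, Dh = 146e-6 m
Step 2: dP = 32 * 0.001 * 11282e-6 * 0.683 / (146e-6)^2
Step 3: dP = 11567.81 Pa
Step 4: Convert to kPa: dP = 11.57 kPa


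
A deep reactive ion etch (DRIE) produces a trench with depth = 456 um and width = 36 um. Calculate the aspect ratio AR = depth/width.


Step 1: AR = depth / width
Step 2: AR = 456 / 36
AR = 12.7


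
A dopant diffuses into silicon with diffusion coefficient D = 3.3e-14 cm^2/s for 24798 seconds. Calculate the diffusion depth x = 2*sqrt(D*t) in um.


Step 1: Compute D*t = 3.3e-14 * 24798 = 8.18334e-10 cm^2
Step 2: sqrt(D*t) = 2.8607e-05 cm
Step 3: x = 2 * 2.8607e-05 cm = 5.7214e-05 cm
Step 4: Convert to um (1 cm = 1e4 um): x = 0.572 um


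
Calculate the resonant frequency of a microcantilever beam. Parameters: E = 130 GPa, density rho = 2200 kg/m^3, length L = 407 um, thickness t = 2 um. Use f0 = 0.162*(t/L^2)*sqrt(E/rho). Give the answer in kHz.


Step 1: Convert units to SI.
t_SI = 2e-6 m, L_SI = 407e-6 m
Step 2: Calculate sqrt(E/rho).
sqrt(130e9 / 2200) = 7687.06 m/s
Step 3: Compute f0.
f0 = 0.162 * 2e-6 / (407e-6)^2 * 7687.06 = 15035.5 Hz = 15.04 kHz


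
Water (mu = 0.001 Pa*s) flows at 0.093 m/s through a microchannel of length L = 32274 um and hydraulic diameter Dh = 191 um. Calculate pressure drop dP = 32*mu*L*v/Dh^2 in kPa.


Step 1: Convert to SI: L = 32274e-6 m, Dh = 191e-6 m
Step 2: dP = 32 * 0.001 * 32274e-6 * 0.093 / (191e-6)^2
Step 3: dP = 2632.81 Pa
Step 4: Convert to kPa: dP = 2.63 kPa


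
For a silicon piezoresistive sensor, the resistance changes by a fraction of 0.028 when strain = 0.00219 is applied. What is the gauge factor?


Step 1: Identify values.
dR/R = 0.028, strain = 0.00219
Step 2: GF = (dR/R) / strain = 0.028 / 0.00219
GF = 12.8


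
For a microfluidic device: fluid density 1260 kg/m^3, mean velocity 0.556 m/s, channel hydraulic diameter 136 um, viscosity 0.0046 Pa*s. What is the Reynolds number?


Step 1: Convert Dh to meters: Dh = 136e-6 m
Step 2: Re = rho * v * Dh / mu
Re = 1260 * 0.556 * 136e-6 / 0.0046
Re = 20.712


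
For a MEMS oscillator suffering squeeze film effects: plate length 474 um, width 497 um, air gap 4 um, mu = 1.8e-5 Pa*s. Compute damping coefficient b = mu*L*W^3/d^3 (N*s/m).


Step 1: Convert to SI.
L = 474e-6 m, W = 497e-6 m, d = 4e-6 m
Step 2: W^3 = (497e-6)^3 = 1.23e-10 m^3
Step 3: d^3 = (4e-6)^3 = 6.40e-17 m^3
Step 4: b = 1.8e-5 * 474e-6 * 1.23e-10 / 6.40e-17
b = 1.64e-02 N*s/m


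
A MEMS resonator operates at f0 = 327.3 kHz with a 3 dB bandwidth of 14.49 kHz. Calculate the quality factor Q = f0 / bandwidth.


Step 1: Q = f0 / bandwidth
Step 2: Q = 327.3 / 14.49
Q = 22.6


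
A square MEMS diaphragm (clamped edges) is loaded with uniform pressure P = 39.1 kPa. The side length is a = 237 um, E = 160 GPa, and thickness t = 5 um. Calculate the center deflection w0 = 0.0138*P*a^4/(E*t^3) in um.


Step 1: Convert pressure to compatible units (E is in GPa, so P in GPa).
P = 39.1 kPa = 39.1e-6 GPa
Step 2: Compute numerator: 0.0138 * P * a^4.
a^4 = 237^4 = 3154956561
numerator = 0.0138 * 39.1e-6 * 3154956561 = 1.7024e+03
Step 3: Compute denominator: E * t^3 = 160 * 5^3 = 20000
Step 4: w0 = numerator / denominator = 1.7024e+03 / 20000 = 0.0851 um


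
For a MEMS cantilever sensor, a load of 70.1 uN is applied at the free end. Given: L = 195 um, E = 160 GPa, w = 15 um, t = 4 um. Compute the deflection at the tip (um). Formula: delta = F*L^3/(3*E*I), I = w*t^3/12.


Step 1: Calculate the second moment of area.
I = w * t^3 / 12 = 15 * 4^3 / 12 = 80.0 um^4
Step 2: Convert E to consistent units (1 GPa = 1000 uN/um^2).
E = 160 GPa = 160000 uN/um^2
Step 3: Calculate tip deflection.
delta = F * L^3 / (3 * E * I)
delta = 70.1 * 195^3 / (3 * 160000 * 80.0)
delta = 13.536 um


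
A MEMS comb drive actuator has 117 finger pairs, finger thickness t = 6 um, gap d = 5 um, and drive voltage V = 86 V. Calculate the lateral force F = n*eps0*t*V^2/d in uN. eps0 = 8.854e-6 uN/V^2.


Step 1: Parameters: n=117, eps0=8.854e-6 uN/V^2, t=6 um, V=86 V, d=5 um
Step 2: V^2 = 7396
Step 3: F = 117 * 8.854e-6 * 6 * 7396 / 5
F = 9.194 uN


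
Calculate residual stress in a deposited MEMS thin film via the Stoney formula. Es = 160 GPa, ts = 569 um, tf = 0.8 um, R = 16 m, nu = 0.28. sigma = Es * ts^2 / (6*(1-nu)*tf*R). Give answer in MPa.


Step 1: Compute numerator: Es * ts^2 = 160 * 569^2 = 51801760 (GPa*um^2)
Step 2: Compute denominator (R in um): 6*(1-nu)*tf*R = 6*0.72*0.8*16e6 = 55296000.0 (um^2)
Step 3: sigma (GPa) = 51801760 / 55296000.0 = 9.36808e-01 GPa
Step 4: Convert to MPa (x1000): sigma = 936.8 MPa


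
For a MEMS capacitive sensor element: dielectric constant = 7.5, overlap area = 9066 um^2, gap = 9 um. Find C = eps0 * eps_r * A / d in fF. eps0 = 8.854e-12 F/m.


Step 1: Convert area to m^2: A = 9066e-12 m^2
Step 2: Convert gap to m: d = 9e-6 m
Step 3: C = eps0 * eps_r * A / d
C = 8.854e-12 * 7.5 * 9066e-12 / 9e-6
Step 4: Convert to fF (multiply by 1e15).
C = 66.89 fF


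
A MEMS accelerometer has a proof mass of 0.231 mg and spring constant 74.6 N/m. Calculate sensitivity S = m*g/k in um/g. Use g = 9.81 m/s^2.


Step 1: Convert mass: m = 0.231 mg = 2.31e-07 kg
Step 2: S = m * g / k = 2.31e-07 * 9.81 / 74.6
Step 3: S = 3.04e-08 m/g
Step 4: Convert to um/g: S = 0.03 um/g


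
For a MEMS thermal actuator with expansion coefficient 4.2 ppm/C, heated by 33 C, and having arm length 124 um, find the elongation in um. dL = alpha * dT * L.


Step 1: Convert CTE: alpha = 4.2 ppm/C = 4.2e-6 /C
Step 2: dL = 4.2e-6 * 33 * 124
dL = 0.0172 um


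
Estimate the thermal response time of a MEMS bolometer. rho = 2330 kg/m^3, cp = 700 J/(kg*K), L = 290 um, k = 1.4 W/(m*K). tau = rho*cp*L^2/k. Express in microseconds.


Step 1: Convert L to m: L = 290e-6 m
Step 2: L^2 = (290e-6)^2 = 8.41e-08 m^2
Step 3: tau = 2330 * 700 * 8.41e-08 / 1.4 = 9.79765e-02 s
Step 4: Convert to microseconds (multiply by 1e6).
tau = 97976.5 us


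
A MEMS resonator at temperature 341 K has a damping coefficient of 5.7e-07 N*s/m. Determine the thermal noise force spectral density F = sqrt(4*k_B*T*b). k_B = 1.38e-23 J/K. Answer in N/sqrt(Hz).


Step 1: Compute 4 * k_B * T * b
= 4 * 1.38e-23 * 341 * 5.7e-07
= 1.0729e-26 N^2/Hz
Step 2: F_noise = sqrt(1.0729e-26)
F_noise = 1.04e-13 N/sqrt(Hz)


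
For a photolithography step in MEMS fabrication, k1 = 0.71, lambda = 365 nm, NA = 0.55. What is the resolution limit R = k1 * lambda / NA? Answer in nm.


Step 1: Identify values: k1 = 0.71, lambda = 365 nm, NA = 0.55
Step 2: R = k1 * lambda / NA
R = 0.71 * 365 / 0.55
R = 471.2 nm


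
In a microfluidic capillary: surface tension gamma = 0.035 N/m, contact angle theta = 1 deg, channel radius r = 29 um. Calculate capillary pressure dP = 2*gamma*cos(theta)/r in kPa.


Step 1: cos(1 deg) = 0.9998
Step 2: Convert r to m: r = 29e-6 m
Step 3: dP = 2 * 0.035 * 0.9998 / 29e-6 = 2413.3 Pa
Step 4: Convert Pa to kPa (divide by 1000).
dP = 2.41 kPa


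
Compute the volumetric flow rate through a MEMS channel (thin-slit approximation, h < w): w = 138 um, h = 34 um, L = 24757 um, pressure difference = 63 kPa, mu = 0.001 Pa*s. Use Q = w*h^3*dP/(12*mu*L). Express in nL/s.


Step 1: Convert all dimensions to SI (meters).
w = 138e-6 m, h = 34e-6 m, L = 24757e-6 m, dP = 63e3 Pa
Step 2: Q = w * h^3 * dP / (12 * mu * L)
Q = 138e-6 * (34e-6)^3 * 63e3 / (12 * 0.001 * 24757e-6) = 1.15021e-09 m^3/s
Step 3: Convert Q from m^3/s to nL/s (1 m^3 = 1e12 nL, so multiply by 1e12).
Q = 1150.21 nL/s


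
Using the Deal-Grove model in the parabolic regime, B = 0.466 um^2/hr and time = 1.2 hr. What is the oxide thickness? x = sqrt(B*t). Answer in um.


Step 1: Compute B*t = 0.466 * 1.2 = 0.5592
Step 2: x = sqrt(0.5592)
x = 0.748 um


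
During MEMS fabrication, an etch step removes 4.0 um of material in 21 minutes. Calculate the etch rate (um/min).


Step 1: Etch rate = depth / time
Step 2: rate = 4.0 / 21
rate = 0.19 um/min


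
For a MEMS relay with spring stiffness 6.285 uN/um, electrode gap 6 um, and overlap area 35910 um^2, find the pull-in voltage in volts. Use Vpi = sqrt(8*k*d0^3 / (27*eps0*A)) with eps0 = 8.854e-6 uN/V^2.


Step 1: Compute numerator: 8 * k * d0^3 = 8 * 6.285 * 6^3 = 10860.48
Step 2: Compute denominator: 27 * eps0 * A = 27 * 8.854e-6 * 35910 = 8.584573
Step 3: Vpi = sqrt(10860.48 / 8.584573)
Vpi = 35.57 V


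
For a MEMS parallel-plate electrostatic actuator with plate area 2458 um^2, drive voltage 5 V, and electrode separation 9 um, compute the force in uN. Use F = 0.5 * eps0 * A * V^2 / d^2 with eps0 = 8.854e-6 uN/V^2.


Step 1: Identify parameters.
eps0 = 8.854e-6 uN/V^2, A = 2458 um^2, V = 5 V, d = 9 um
Step 2: Compute V^2 = 5^2 = 25
Step 3: Compute d^2 = 9^2 = 81
Step 4: F = 0.5 * 8.854e-6 * 2458 * 25 / 81
F = 0.003 uN


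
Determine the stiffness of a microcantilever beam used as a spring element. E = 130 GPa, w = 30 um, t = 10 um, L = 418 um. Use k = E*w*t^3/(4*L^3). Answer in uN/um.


Step 1: Convert E to consistent units (1 GPa = 1000 uN/um^2).
E = 130 GPa = 130000 uN/um^2
Step 2: Compute t^3 = 10^3 = 1000
Step 3: Compute L^3 = 418^3 = 73034632
Step 4: k = 130000 * 30 * 1000 / (4 * 73034632)
k = 13.3498 uN/um


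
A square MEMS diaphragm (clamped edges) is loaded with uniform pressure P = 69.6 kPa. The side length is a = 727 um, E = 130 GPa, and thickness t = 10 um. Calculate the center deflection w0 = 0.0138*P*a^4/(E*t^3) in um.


Step 1: Convert pressure to compatible units (E is in GPa, so P in GPa).
P = 69.6 kPa = 69.6e-6 GPa
Step 2: Compute numerator: 0.0138 * P * a^4.
a^4 = 727^4 = 279342903841
numerator = 0.0138 * 69.6e-6 * 279342903841 = 2.683033e+05
Step 3: Compute denominator: E * t^3 = 130 * 10^3 = 130000
Step 4: w0 = numerator / denominator = 2.683033e+05 / 130000 = 2.0639 um


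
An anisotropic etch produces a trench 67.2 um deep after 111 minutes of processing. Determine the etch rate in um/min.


Step 1: Etch rate = depth / time
Step 2: rate = 67.2 / 111
rate = 0.605 um/min


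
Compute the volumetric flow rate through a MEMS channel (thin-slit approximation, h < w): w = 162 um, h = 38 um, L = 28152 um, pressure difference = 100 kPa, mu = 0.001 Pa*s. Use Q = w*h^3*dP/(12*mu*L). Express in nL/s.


Step 1: Convert all dimensions to SI (meters).
w = 162e-6 m, h = 38e-6 m, L = 28152e-6 m, dP = 100e3 Pa
Step 2: Q = w * h^3 * dP / (12 * mu * L)
Q = 162e-6 * (38e-6)^3 * 100e3 / (12 * 0.001 * 28152e-6) = 2.6313299e-09 m^3/s
Step 3: Convert Q from m^3/s to nL/s (1 m^3 = 1e12 nL, so multiply by 1e12).
Q = 2631.33 nL/s


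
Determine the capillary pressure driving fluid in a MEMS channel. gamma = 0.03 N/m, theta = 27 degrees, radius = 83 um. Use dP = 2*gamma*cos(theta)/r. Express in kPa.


Step 1: cos(27 deg) = 0.891
Step 2: Convert r to m: r = 83e-6 m
Step 3: dP = 2 * 0.03 * 0.891 / 83e-6 = 644.1 Pa
Step 4: Convert Pa to kPa (divide by 1000).
dP = 0.64 kPa


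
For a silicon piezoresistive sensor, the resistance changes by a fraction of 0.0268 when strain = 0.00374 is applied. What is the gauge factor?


Step 1: Identify values.
dR/R = 0.0268, strain = 0.00374
Step 2: GF = (dR/R) / strain = 0.0268 / 0.00374
GF = 7.2


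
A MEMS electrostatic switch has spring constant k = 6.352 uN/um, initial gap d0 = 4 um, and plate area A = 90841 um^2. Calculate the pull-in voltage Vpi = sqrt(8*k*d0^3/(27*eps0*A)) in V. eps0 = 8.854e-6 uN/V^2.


Step 1: Compute numerator: 8 * k * d0^3 = 8 * 6.352 * 4^3 = 3252.224
Step 2: Compute denominator: 27 * eps0 * A = 27 * 8.854e-6 * 90841 = 21.716268
Step 3: Vpi = sqrt(3252.224 / 21.716268)
Vpi = 12.24 V


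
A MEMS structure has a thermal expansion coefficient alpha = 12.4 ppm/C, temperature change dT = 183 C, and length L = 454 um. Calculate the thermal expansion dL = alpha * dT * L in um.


Step 1: Convert CTE: alpha = 12.4 ppm/C = 12.4e-6 /C
Step 2: dL = 12.4e-6 * 183 * 454
dL = 1.0302 um


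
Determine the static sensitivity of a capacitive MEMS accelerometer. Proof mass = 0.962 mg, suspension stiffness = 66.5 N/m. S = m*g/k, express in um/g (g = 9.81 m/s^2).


Step 1: Convert mass: m = 0.962 mg = 9.62e-07 kg
Step 2: S = m * g / k = 9.62e-07 * 9.81 / 66.5
Step 3: S = 1.42e-07 m/g
Step 4: Convert to um/g: S = 0.142 um/g


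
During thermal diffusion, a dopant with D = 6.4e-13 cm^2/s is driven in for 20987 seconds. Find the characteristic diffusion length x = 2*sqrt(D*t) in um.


Step 1: Compute D*t = 6.4e-13 * 20987 = 1.343168e-08 cm^2
Step 2: sqrt(D*t) = 1.15895e-04 cm
Step 3: x = 2 * 1.15895e-04 cm = 2.3179e-04 cm
Step 4: Convert to um (1 cm = 1e4 um): x = 2.318 um
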